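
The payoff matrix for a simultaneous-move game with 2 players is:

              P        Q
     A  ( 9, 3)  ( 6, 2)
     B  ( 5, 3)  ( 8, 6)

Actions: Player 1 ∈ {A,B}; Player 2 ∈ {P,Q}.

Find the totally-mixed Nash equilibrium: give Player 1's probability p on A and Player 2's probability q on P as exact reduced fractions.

P1 indiff ⇒ q·9+(1-q)·6 = q·5+(1-q)·8 ⇒ q(4) = (1-q)(2) ⇒ q = 1/3
P2 indiff ⇒ p·3+(1-p)·3 = p·2+(1-p)·6 ⇒ p(1) = (1-p)(3) ⇒ p = 3/4

(p,q) = (3/4, 1/3)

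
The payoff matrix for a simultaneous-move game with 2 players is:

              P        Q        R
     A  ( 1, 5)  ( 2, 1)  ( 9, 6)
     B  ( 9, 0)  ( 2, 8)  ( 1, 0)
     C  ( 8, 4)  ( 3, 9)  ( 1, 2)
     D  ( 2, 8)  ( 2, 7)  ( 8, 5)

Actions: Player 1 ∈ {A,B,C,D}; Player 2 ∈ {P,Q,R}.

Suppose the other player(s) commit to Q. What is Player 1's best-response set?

P1 best: {C}

u_1(A vs Q) = 2
u_1(B vs Q) = 2
u_1(C vs Q) = 3
u_1(D vs Q) = 2
max payoff 3 at {C}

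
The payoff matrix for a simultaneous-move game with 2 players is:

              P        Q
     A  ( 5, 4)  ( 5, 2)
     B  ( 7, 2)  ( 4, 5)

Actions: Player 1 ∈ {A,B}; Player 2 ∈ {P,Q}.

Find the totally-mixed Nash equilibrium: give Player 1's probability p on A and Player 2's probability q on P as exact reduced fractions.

P1 indiff ⇒ q·5+(1-q)·5 = q·7+(1-q)·4 ⇒ q(-2) = (1-q)(-1) ⇒ q = 1/3
P2 indiff ⇒ p·4+(1-p)·2 = p·2+(1-p)·5 ⇒ p(2) = (1-p)(3) ⇒ p = 3/5

p=3/5, q=1/3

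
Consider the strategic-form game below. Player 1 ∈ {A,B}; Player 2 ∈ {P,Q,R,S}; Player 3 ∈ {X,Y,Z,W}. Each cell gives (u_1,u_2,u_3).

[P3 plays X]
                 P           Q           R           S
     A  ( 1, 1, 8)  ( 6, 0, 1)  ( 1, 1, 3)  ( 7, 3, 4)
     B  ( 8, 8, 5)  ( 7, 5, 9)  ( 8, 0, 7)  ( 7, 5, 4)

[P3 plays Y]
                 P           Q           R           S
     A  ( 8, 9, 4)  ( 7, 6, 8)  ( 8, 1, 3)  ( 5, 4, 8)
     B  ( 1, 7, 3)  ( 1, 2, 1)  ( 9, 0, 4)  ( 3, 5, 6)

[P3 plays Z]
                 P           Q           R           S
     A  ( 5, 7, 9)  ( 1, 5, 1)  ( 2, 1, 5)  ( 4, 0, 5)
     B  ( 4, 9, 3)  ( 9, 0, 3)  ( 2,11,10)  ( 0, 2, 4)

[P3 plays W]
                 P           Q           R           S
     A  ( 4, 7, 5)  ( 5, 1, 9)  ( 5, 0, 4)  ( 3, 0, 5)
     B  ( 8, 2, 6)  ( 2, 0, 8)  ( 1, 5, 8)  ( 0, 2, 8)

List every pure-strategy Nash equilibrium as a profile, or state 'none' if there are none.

Nash profiles: (A,P,Z), (B,R,Z)

(A,P,X): not NE [P1→B gives 8>1; P2→S gives 3>1; P3→Z gives 9>8]
(A,P,Y): not NE [P3→Z gives 9>4]
(A,P,Z): NE
(A,P,W): not NE [P1→B gives 8>4; P3→Z gives 9>5]
(A,Q,X): not NE [P1→B gives 7>6; P2→S gives 3>0; P3→W gives 9>1]
(A,Q,Y): not NE [P2→P gives 9>6; P3→W gives 9>8]
(A,Q,Z): not NE [P1→B gives 9>1; P2→P gives 7>5; P3→W gives 9>1]
(A,Q,W): not NE [P2→P gives 7>1]
(A,R,X): not NE [P1→B gives 8>1; P2→S gives 3>1; P3→Z gives 5>3]
(A,R,Y): not NE [P1→B gives 9>8; P2→P gives 9>1; P3→Z gives 5>3]
(A,R,Z): not NE [P2→P gives 7>1]
(A,R,W): not NE [P2→P gives 7>0; P3→Z gives 5>4]
(A,S,X): not NE [P3→Y gives 8>4]
(A,S,Y): not NE [P2→P gives 9>4]
(A,S,Z): not NE [P2→P gives 7>0; P3→Y gives 8>5]
(A,S,W): not NE [P2→P gives 7>0; P3→Y gives 8>5]
(B,P,X): not NE [P3→W gives 6>5]
(B,P,Y): not NE [P1→A gives 8>1; P3→W gives 6>3]
(B,P,Z): not NE [P1→A gives 5>4; P2→R gives 11>9; P3→W gives 6>3]
(B,P,W): not NE [P2→R gives 5>2]
(B,Q,X): not NE [P2→P gives 8>5]
(B,Q,Y): not NE [P1→A gives 7>1; P2→P gives 7>2; P3→X gives 9>1]
(B,Q,Z): not NE [P2→R gives 11>0; P3→X gives 9>3]
(B,Q,W): not NE [P1→A gives 5>2; P2→R gives 5>0; P3→X gives 9>8]
(B,R,X): not NE [P2→P gives 8>0; P3→Z gives 10>7]
(B,R,Y): not NE [P2→P gives 7>0; P3→Z gives 10>4]
(B,R,Z): NE
(B,R,W): not NE [P1→A gives 5>1; P3→Z gives 10>8]
(B,S,X): not NE [P2→P gives 8>5; P3→W gives 8>4]
(B,S,Y): not NE [P1→A gives 5>3; P2→P gives 7>5; P3→W gives 8>6]
(B,S,Z): not NE [P1→A gives 4>0; P2→R gives 11>2; P3→W gives 8>4]
(B,S,W): not NE [P1→A gives 3>0; P2→R gives 5>2]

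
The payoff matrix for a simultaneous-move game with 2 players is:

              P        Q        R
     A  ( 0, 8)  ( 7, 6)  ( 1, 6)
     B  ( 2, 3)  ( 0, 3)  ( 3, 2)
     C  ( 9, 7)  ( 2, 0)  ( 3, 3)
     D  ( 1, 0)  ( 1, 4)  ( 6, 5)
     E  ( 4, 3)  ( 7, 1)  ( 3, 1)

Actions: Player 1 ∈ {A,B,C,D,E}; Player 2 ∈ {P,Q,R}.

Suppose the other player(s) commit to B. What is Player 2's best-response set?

P2 best: {P,Q}

u_2(P vs B) = 3
u_2(Q vs B) = 3
u_2(R vs B) = 2
max payoff 3 at {P,Q}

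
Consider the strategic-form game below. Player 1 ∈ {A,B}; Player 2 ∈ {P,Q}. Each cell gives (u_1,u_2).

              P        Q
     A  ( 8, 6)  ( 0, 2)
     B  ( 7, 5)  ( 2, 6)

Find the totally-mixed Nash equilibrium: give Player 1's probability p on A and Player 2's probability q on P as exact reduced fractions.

P1 indiff ⇒ q·8+(1-q)·0 = q·7+(1-q)·2 ⇒ q(1) = (1-q)(2) ⇒ q = 2/3
P2 indiff ⇒ p·6+(1-p)·5 = p·2+(1-p)·6 ⇒ p(4) = (1-p)(1) ⇒ p = 1/5

(p,q) = (1/5, 2/3)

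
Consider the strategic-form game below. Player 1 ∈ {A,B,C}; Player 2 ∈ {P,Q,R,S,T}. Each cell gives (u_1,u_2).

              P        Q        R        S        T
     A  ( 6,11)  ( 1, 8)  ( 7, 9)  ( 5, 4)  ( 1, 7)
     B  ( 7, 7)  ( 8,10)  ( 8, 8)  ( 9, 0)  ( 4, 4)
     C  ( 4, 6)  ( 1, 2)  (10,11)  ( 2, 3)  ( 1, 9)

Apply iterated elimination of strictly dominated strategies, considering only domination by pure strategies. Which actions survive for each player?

P1 drop A (B beats it: P:7>6 Q:8>1 R:8>7 S:9>5 T:4>1)
P2 drop P (R beats it: B:8>7 C:11>6)
P2 drop S (R beats it: B:8>0 C:11>3)
P2 drop T (R beats it: B:8>4 C:11>9)
P1→{B,C} P2→{Q,R}

Remaining: P1:{B,C} P2:{Q,R}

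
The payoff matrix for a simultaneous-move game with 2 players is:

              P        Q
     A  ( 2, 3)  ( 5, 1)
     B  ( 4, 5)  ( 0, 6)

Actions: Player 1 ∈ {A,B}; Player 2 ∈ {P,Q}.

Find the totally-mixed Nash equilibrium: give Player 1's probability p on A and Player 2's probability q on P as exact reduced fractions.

P1 indiff ⇒ q·2+(1-q)·5 = q·4+(1-q)·0 ⇒ q(-2) = (1-q)(-5) ⇒ q = 5/7
P2 indiff ⇒ p·3+(1-p)·5 = p·1+(1-p)·6 ⇒ p(2) = (1-p)(1) ⇒ p = 1/3

p=1/3, q=5/7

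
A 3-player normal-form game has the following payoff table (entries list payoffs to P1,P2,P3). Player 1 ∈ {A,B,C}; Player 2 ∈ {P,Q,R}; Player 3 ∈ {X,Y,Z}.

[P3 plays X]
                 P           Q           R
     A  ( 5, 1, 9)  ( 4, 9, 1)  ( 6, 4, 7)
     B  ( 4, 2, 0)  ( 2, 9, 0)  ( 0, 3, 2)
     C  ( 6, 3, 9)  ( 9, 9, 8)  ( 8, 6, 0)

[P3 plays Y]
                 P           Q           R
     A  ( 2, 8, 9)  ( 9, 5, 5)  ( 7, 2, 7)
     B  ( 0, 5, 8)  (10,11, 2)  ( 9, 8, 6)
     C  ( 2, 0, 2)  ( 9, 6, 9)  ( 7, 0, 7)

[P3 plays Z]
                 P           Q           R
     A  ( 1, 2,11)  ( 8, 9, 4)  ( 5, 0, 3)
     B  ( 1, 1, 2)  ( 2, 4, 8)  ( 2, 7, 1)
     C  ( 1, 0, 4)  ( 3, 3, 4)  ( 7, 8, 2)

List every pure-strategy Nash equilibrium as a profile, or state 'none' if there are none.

PSNE: ∅

(A,P,X): not NE [P1→C gives 6>5; P2→Q gives 9>1; P3→Z gives 11>9]
(A,P,Y): not NE [P3→Z gives 11>9]
(A,P,Z): not NE [P2→Q gives 9>2]
(A,Q,X): not NE [P1→C gives 9>4; P3→Y gives 5>1]
(A,Q,Y): not NE [P1→B gives 10>9; P2→P gives 8>5]
(A,Q,Z): not NE [P3→Y gives 5>4]
(A,R,X): not NE [P1→C gives 8>6; P2→Q gives 9>4]
(A,R,Y): not NE [P1→B gives 9>7; P2→P gives 8>2]
(A,R,Z): not NE [P1→C gives 7>5; P2→Q gives 9>0; P3→Y gives 7>3]
(B,P,X): not NE [P1→C gives 6>4; P2→Q gives 9>2; P3→Y gives 8>0]
(B,P,Y): not NE [P1→C gives 2>0; P2→Q gives 11>5]
(B,P,Z): not NE [P2→R gives 7>1; P3→Y gives 8>2]
(B,Q,X): not NE [P1→C gives 9>2; P3→Z gives 8>0]
(B,Q,Y): not NE [P3→Z gives 8>2]
(B,Q,Z): not NE [P1→A gives 8>2; P2→R gives 7>4]
(B,R,X): not NE [P1→C gives 8>0; P2→Q gives 9>3; P3→Y gives 6>2]
(B,R,Y): not NE [P2→Q gives 11>8]
(B,R,Z): not NE [P1→C gives 7>2; P3→Y gives 6>1]
(C,P,X): not NE [P2→Q gives 9>3]
(C,P,Y): not NE [P2→Q gives 6>0; P3→X gives 9>2]
(C,P,Z): not NE [P2→R gives 8>0; P3→X gives 9>4]
(C,Q,X): not NE [P3→Y gives 9>8]
(C,Q,Y): not NE [P1→B gives 10>9]
(C,Q,Z): not NE [P1→A gives 8>3; P2→R gives 8>3; P3→Y gives 9>4]
(C,R,X): not NE [P2→Q gives 9>6; P3→Y gives 7>0]
(C,R,Y): not NE [P1→B gives 9>7; P2→Q gives 6>0]
(C,R,Z): not NE [P3→Y gives 7>2]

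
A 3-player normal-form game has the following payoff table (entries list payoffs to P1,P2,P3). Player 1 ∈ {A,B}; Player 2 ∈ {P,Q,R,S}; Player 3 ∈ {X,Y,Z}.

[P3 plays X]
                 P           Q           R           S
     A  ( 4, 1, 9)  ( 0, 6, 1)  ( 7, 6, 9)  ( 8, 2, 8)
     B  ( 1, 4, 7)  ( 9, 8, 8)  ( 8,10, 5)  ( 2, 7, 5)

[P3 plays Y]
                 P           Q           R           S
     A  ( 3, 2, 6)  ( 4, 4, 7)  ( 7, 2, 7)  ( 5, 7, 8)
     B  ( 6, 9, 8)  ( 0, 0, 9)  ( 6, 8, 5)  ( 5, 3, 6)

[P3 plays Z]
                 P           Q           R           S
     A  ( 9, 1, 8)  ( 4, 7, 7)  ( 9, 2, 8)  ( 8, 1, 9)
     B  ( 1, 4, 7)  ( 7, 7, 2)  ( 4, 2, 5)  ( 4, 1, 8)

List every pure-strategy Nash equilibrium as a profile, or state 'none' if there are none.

(A,P,X): not NE [P2→R gives 6>1]
(A,P,Y): not NE [P1→B gives 6>3; P2→S gives 7>2; P3→X gives 9>6]
(A,P,Z): not NE [P2→Q gives 7>1; P3→X gives 9>8]
(A,Q,X): not NE [P1→B gives 9>0; P3→Z gives 7>1]
(A,Q,Y): not NE [P2→S gives 7>4]
(A,Q,Z): not NE [P1→B gives 7>4]
(A,R,X): not NE [P1→B gives 8>7]
(A,R,Y): not NE [P2→S gives 7>2; P3→X gives 9>7]
(A,R,Z): not NE [P2→Q gives 7>2; P3→X gives 9>8]
(A,S,X): not NE [P2→R gives 6>2; P3→Z gives 9>8]
(A,S,Y): not NE [P3→Z gives 9>8]
(A,S,Z): not NE [P2→Q gives 7>1]
(B,P,X): not NE [P1→A gives 4>1; P2→R gives 10>4; P3→Y gives 8>7]
(B,P,Y): NE
(B,P,Z): not NE [P1→A gives 9>1; P2→Q gives 7>4; P3→Y gives 8>7]
(B,Q,X): not NE [P2→R gives 10>8; P3→Y gives 9>8]
(B,Q,Y): not NE [P1→A gives 4>0; P2→P gives 9>0]
(B,Q,Z): not NE [P3→Y gives 9>2]
(B,R,X): NE
(B,R,Y): not NE [P1→A gives 7>6; P2→P gives 9>8]
(B,R,Z): not NE [P1→A gives 9>4; P2→Q gives 7>2]
(B,S,X): not NE [P1→A gives 8>2; P2→R gives 10>7; P3→Z gives 8>5]
(B,S,Y): not NE [P2→P gives 9>3; P3→Z gives 8>6]
(B,S,Z): not NE [P1→A gives 8>4; P2→Q gives 7>1]

PSNE = {(B,P,Y), (B,R,X)}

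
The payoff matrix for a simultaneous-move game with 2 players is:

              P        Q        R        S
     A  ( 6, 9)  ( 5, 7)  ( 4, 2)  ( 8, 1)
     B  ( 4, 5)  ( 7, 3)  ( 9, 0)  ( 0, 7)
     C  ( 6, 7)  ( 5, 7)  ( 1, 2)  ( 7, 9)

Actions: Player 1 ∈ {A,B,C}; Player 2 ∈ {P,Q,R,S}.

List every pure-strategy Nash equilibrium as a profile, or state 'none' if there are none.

PSNE = {(A,P)}

(A,P): NE
(A,Q): not NE [P1→B gives 7>5; P2→P gives 9>7]
(A,R): not NE [P1→B gives 9>4; P2→P gives 9>2]
(A,S): not NE [P2→P gives 9>1]
(B,P): not NE [P1→C gives 6>4; P2→S gives 7>5]
(B,Q): not NE [P2→S gives 7>3]
(B,R): not NE [P2→S gives 7>0]
(B,S): not NE [P1→A gives 8>0]
(C,P): not NE [P2→S gives 9>7]
(C,Q): not NE [P1→B gives 7>5; P2→S gives 9>7]
(C,R): not NE [P1→B gives 9>1; P2→S gives 9>2]
(C,S): not NE [P1→A gives 8>7]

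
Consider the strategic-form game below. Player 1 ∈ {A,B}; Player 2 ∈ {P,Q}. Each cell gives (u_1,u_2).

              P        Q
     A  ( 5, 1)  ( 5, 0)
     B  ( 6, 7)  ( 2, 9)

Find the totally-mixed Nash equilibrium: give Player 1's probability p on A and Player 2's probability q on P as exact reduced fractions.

(p,q) = (2/3, 3/4)

P1 indiff ⇒ q·5+(1-q)·5 = q·6+(1-q)·2 ⇒ q(-1) = (1-q)(-3) ⇒ q = 3/4
P2 indiff ⇒ p·1+(1-p)·7 = p·0+(1-p)·9 ⇒ p(1) = (1-p)(2) ⇒ p = 2/3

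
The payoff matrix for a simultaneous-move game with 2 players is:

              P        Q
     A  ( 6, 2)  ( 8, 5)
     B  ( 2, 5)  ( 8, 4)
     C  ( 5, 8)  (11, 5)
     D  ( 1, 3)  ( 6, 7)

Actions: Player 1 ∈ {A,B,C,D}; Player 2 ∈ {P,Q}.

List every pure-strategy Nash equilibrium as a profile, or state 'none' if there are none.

PSNE: ∅

(A,P): not NE [P2→Q gives 5>2]
(A,Q): not NE [P1→C gives 11>8]
(B,P): not NE [P1→A gives 6>2]
(B,Q): not NE [P1→C gives 11>8; P2→P gives 5>4]
(C,P): not NE [P1→A gives 6>5]
(C,Q): not NE [P2→P gives 8>5]
(D,P): not NE [P1→A gives 6>1; P2→Q gives 7>3]
(D,Q): not NE [P1→C gives 11>6]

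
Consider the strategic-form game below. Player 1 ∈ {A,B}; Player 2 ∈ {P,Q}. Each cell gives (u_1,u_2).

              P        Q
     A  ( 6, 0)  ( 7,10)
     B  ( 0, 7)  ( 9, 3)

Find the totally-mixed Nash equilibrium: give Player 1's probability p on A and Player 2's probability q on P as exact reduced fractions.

P1 mixes 2/7 on A; P2 mixes 1/4 on P

P1 indiff ⇒ q·6+(1-q)·7 = q·0+(1-q)·9 ⇒ q(6) = (1-q)(2) ⇒ q = 1/4
P2 indiff ⇒ p·0+(1-p)·7 = p·10+(1-p)·3 ⇒ p(-10) = (1-p)(-4) ⇒ p = 2/7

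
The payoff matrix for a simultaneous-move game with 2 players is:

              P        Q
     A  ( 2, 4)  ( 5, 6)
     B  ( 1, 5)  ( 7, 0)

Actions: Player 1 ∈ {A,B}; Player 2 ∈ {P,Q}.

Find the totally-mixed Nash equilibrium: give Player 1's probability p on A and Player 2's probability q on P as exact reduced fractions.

(p,q) = (5/7, 2/3)

P1 indiff ⇒ q·2+(1-q)·5 = q·1+(1-q)·7 ⇒ q(1) = (1-q)(2) ⇒ q = 2/3
P2 indiff ⇒ p·4+(1-p)·5 = p·6+(1-p)·0 ⇒ p(-2) = (1-p)(-5) ⇒ p = 5/7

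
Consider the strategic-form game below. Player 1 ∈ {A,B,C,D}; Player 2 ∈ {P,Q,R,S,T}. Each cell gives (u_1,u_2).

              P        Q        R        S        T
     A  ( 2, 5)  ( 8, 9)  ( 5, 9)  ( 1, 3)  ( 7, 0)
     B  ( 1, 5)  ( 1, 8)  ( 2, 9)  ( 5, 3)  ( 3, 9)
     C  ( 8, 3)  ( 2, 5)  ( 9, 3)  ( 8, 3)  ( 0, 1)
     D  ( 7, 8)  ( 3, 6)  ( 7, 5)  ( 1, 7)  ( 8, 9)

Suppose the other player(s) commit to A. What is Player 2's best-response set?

argmax u_2 = {Q,R}

u_2(P vs A) = 5
u_2(Q vs A) = 9
u_2(R vs A) = 9
u_2(S vs A) = 3
u_2(T vs A) = 0
max payoff 9 at {Q,R}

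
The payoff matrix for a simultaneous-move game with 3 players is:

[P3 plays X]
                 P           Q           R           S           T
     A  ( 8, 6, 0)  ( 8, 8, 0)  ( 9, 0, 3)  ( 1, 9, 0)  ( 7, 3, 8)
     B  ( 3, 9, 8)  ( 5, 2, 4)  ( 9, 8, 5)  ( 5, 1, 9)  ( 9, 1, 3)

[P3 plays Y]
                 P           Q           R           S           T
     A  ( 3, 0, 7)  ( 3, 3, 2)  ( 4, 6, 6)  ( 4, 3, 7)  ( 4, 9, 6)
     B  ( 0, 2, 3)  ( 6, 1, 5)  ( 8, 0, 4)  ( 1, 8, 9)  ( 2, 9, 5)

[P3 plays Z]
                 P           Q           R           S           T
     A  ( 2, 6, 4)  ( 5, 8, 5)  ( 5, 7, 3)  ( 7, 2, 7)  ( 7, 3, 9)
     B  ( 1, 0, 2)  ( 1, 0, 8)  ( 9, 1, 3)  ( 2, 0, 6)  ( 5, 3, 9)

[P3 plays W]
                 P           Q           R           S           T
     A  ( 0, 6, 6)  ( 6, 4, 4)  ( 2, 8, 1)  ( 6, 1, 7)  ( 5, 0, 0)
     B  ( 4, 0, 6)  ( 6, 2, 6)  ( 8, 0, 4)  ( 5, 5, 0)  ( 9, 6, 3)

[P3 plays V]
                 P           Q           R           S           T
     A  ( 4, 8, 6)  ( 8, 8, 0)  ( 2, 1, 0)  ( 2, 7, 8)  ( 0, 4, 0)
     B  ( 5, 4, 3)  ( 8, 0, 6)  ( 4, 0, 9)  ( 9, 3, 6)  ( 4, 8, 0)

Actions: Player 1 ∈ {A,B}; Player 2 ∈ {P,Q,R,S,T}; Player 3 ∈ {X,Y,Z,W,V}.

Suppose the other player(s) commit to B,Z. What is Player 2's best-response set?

BR_2 = {T}

u_2(P vs B,Z) = 0
u_2(Q vs B,Z) = 0
u_2(R vs B,Z) = 1
u_2(S vs B,Z) = 0
u_2(T vs B,Z) = 3
max payoff 3 at {T}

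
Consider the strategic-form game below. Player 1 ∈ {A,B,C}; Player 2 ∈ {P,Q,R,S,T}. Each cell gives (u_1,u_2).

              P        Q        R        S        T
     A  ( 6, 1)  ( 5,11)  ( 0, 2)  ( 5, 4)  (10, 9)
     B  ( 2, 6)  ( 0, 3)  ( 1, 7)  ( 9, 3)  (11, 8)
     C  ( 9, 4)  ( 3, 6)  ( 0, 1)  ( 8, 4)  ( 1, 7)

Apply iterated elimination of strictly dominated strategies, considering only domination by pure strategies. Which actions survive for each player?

Remaining: P1:{A,B} P2:{Q,T}

P2 drop P (T beats it: A:9>1 B:8>6 C:7>4)
P2 drop R (T beats it: A:9>2 B:8>7 C:7>1)
P2 drop S (T beats it: A:9>4 B:8>3 C:7>4)
P1 drop C (A beats it: Q:5>3 T:10>1)
P1→{A,B} P2→{Q,T}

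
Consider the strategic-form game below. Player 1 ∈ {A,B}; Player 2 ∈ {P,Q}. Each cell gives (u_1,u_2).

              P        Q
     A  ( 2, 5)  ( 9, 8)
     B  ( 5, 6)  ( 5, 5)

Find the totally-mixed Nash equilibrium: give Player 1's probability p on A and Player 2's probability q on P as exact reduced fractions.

P1 indiff ⇒ q·2+(1-q)·9 = q·5+(1-q)·5 ⇒ q(-3) = (1-q)(-4) ⇒ q = 4/7
P2 indiff ⇒ p·5+(1-p)·6 = p·8+(1-p)·5 ⇒ p(-3) = (1-p)(-1) ⇒ p = 1/4

(p,q) = (1/4, 4/7)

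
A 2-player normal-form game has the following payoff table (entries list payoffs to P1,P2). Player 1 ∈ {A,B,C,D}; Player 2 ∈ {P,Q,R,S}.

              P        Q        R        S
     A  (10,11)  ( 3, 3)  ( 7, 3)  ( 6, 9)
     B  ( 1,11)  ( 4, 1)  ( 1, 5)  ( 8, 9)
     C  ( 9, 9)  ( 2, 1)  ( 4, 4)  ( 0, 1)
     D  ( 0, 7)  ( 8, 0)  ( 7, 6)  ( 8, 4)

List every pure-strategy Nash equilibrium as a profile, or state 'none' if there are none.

(A,P): NE
(A,Q): not NE [P1→D gives 8>3; P2→P gives 11>3]
(A,R): not NE [P2→P gives 11>3]
(A,S): not NE [P1→D gives 8>6; P2→P gives 11>9]
(B,P): not NE [P1→A gives 10>1]
(B,Q): not NE [P1→D gives 8>4; P2→P gives 11>1]
(B,R): not NE [P1→D gives 7>1; P2→P gives 11>5]
(B,S): not NE [P2→P gives 11>9]
(C,P): not NE [P1→A gives 10>9]
(C,Q): not NE [P1→D gives 8>2; P2→P gives 9>1]
(C,R): not NE [P1→D gives 7>4; P2→P gives 9>4]
(C,S): not NE [P1→D gives 8>0; P2→P gives 9>1]
(D,P): not NE [P1→A gives 10>0]
(D,Q): not NE [P2→P gives 7>0]
(D,R): not NE [P2→P gives 7>6]
(D,S): not NE [P2→P gives 7>4]

NE set: (A,P)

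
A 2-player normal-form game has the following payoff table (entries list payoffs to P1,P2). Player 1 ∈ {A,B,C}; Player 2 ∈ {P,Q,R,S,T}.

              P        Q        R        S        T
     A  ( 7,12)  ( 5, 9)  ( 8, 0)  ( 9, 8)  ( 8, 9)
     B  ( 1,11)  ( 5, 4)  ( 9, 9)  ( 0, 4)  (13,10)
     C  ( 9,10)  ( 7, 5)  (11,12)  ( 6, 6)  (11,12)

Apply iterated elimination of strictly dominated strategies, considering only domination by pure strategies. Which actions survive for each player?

P2 drop Q (P beats it: A:12>9 B:11>4 C:10>5)
P2 drop S (P beats it: A:12>8 B:11>4 C:10>6)
P1 drop A (C beats it: P:9>7 R:11>8 T:11>8)
P1→{B,C} P2→{P,R,T}

Survivors P1:{B,C} P2:{P,R,T}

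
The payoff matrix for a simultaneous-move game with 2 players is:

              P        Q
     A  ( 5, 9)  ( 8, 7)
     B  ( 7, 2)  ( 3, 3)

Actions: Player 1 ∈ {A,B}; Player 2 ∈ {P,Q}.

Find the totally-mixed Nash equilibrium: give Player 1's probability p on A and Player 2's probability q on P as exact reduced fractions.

P1 indiff ⇒ q·5+(1-q)·8 = q·7+(1-q)·3 ⇒ q(-2) = (1-q)(-5) ⇒ q = 5/7
P2 indiff ⇒ p·9+(1-p)·2 = p·7+(1-p)·3 ⇒ p(2) = (1-p)(1) ⇒ p = 1/3

(p,q) = (1/3, 5/7)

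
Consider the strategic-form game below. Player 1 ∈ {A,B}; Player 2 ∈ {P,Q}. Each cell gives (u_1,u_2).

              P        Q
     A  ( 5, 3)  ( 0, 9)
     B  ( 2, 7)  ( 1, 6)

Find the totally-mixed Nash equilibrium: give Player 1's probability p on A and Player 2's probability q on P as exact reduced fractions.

P1 indiff ⇒ q·5+(1-q)·0 = q·2+(1-q)·1 ⇒ q(3) = (1-q)(1) ⇒ q = 1/4
P2 indiff ⇒ p·3+(1-p)·7 = p·9+(1-p)·6 ⇒ p(-6) = (1-p)(-1) ⇒ p = 1/7

p=1/7, q=1/4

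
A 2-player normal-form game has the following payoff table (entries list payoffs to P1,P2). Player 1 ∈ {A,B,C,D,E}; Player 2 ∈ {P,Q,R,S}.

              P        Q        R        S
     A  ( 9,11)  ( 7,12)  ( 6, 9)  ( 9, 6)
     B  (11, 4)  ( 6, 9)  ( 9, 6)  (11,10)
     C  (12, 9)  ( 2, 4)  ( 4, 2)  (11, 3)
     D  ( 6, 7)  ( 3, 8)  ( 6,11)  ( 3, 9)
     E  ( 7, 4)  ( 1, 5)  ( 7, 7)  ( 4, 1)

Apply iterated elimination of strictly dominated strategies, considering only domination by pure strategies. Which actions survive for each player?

Remaining: P1:{A,B,C} P2:{P,Q,S}

P1 drop D (B beats it: P:11>6 Q:6>3 R:9>6 S:11>3)
P1 drop E (B beats it: P:11>7 Q:6>1 R:9>7 S:11>4)
P2 drop R (Q beats it: A:12>9 B:9>6 C:4>2)
P1→{A,B,C} P2→{P,Q,S}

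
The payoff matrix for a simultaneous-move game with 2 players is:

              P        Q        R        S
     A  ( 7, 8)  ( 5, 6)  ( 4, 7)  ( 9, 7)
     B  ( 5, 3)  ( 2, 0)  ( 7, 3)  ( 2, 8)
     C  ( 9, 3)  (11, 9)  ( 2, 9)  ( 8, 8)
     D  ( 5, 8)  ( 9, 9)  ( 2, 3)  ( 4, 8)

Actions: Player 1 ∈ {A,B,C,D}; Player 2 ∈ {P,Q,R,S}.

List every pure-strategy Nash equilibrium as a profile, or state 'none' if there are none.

(A,P): not NE [P1→C gives 9>7]
(A,Q): not NE [P1→C gives 11>5; P2→P gives 8>6]
(A,R): not NE [P1→B gives 7>4; P2→P gives 8>7]
(A,S): not NE [P2→P gives 8>7]
(B,P): not NE [P1→C gives 9>5; P2→S gives 8>3]
(B,Q): not NE [P1→C gives 11>2; P2→S gives 8>0]
(B,R): not NE [P2→S gives 8>3]
(B,S): not NE [P1→A gives 9>2]
(C,P): not NE [P2→R gives 9>3]
(C,Q): NE
(C,R): not NE [P1→B gives 7>2]
(C,S): not NE [P1→A gives 9>8; P2→R gives 9>8]
(D,P): not NE [P1→C gives 9>5; P2→Q gives 9>8]
(D,Q): not NE [P1→C gives 11>9]
(D,R): not NE [P1→B gives 7>2; P2→Q gives 9>3]
(D,S): not NE [P1→A gives 9>4; P2→Q gives 9>8]

Nash profiles: (C,Q)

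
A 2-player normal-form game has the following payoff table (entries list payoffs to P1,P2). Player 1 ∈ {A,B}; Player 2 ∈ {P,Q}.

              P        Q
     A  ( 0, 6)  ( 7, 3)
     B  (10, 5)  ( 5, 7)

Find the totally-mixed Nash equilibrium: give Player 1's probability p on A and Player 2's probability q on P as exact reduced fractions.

P1 indiff ⇒ q·0+(1-q)·7 = q·10+(1-q)·5 ⇒ q(-10) = (1-q)(-2) ⇒ q = 1/6
P2 indiff ⇒ p·6+(1-p)·5 = p·3+(1-p)·7 ⇒ p(3) = (1-p)(2) ⇒ p = 2/5

p=2/5, q=1/6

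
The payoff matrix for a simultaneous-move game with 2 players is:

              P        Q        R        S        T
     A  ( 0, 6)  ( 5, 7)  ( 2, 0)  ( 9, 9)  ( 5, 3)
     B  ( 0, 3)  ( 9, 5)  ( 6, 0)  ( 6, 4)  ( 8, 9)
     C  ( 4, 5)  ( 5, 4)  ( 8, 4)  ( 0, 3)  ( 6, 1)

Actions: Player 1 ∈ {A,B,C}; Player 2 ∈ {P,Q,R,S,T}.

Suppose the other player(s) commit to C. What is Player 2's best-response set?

argmax u_2 = {P}

u_2(P vs C) = 5
u_2(Q vs C) = 4
u_2(R vs C) = 4
u_2(S vs C) = 3
u_2(T vs C) = 1
max payoff 5 at {P}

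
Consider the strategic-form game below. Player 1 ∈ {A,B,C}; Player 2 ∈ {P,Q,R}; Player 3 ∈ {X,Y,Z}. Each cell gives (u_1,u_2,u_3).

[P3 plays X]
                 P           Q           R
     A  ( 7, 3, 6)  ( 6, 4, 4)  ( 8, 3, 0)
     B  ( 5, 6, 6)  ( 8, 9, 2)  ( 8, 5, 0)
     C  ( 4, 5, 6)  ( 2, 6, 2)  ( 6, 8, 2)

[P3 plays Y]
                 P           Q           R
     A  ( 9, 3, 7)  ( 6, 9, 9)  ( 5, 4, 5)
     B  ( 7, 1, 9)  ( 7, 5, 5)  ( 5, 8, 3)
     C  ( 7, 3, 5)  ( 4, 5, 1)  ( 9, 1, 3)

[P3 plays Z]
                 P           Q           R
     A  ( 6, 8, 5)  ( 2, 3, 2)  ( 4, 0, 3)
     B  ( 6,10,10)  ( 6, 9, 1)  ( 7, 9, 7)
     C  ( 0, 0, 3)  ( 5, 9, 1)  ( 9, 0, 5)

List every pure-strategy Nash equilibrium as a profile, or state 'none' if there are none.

PSNE = {(B,P,Z)}

(A,P,X): not NE [P2→Q gives 4>3; P3→Y gives 7>6]
(A,P,Y): not NE [P2→Q gives 9>3]
(A,P,Z): not NE [P3→Y gives 7>5]
(A,Q,X): not NE [P1→B gives 8>6; P3→Y gives 9>4]
(A,Q,Y): not NE [P1→B gives 7>6]
(A,Q,Z): not NE [P1→B gives 6>2; P2→P gives 8>3; P3→Y gives 9>2]
(A,R,X): not NE [P2→Q gives 4>3; P3→Y gives 5>0]
(A,R,Y): not NE [P1→C gives 9>5; P2→Q gives 9>4]
(A,R,Z): not NE [P1→C gives 9>4; P2→P gives 8>0; P3→Y gives 5>3]
(B,P,X): not NE [P1→A gives 7>5; P2→Q gives 9>6; P3→Z gives 10>6]
(B,P,Y): not NE [P1→A gives 9>7; P2→R gives 8>1; P3→Z gives 10>9]
(B,P,Z): NE
(B,Q,X): not NE [P3→Y gives 5>2]
(B,Q,Y): not NE [P2→R gives 8>5]
(B,Q,Z): not NE [P2→P gives 10>9; P3→Y gives 5>1]
(B,R,X): not NE [P2→Q gives 9>5; P3→Z gives 7>0]
(B,R,Y): not NE [P1→C gives 9>5; P3→Z gives 7>3]
(B,R,Z): not NE [P1→C gives 9>7; P2→P gives 10>9]
(C,P,X): not NE [P1→A gives 7>4; P2→R gives 8>5]
(C,P,Y): not NE [P1→A gives 9>7; P2→Q gives 5>3; P3→X gives 6>5]
(C,P,Z): not NE [P1→B gives 6>0; P2→Q gives 9>0; P3→X gives 6>3]
(C,Q,X): not NE [P1→B gives 8>2; P2→R gives 8>6]
(C,Q,Y): not NE [P1→B gives 7>4; P3→X gives 2>1]
(C,Q,Z): not NE [P1→B gives 6>5; P3→X gives 2>1]
(C,R,X): not NE [P1→B gives 8>6; P3→Z gives 5>2]
(C,R,Y): not NE [P2→Q gives 5>1; P3→Z gives 5>3]
(C,R,Z): not NE [P2→Q gives 9>0]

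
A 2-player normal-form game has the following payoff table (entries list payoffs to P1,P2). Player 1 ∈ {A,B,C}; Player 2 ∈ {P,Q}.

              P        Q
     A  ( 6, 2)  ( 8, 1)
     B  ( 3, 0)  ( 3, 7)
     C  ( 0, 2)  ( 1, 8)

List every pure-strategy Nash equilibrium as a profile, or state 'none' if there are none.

NE set: (A,P)

(A,P): NE
(A,Q): not NE [P2→P gives 2>1]
(B,P): not NE [P1→A gives 6>3; P2→Q gives 7>0]
(B,Q): not NE [P1→A gives 8>3]
(C,P): not NE [P1→A gives 6>0; P2→Q gives 8>2]
(C,Q): not NE [P1→A gives 8>1]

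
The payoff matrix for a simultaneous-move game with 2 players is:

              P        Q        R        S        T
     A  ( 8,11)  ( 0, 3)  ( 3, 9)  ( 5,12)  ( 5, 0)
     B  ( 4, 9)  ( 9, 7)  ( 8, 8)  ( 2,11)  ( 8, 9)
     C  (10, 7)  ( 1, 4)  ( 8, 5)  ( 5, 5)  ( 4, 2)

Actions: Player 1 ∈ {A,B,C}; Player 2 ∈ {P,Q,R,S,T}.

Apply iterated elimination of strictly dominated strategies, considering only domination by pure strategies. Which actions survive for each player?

Remaining: P1:{A,C} P2:{P,S}

P2 drop Q (P beats it: A:11>3 B:9>7 C:7>4)
P2 drop R (P beats it: A:11>9 B:9>8 C:7>5)
P2 drop T (S beats it: A:12>0 B:11>9 C:5>2)
P1 drop B (A beats it: P:8>4 S:5>2)
P1→{A,C} P2→{P,S}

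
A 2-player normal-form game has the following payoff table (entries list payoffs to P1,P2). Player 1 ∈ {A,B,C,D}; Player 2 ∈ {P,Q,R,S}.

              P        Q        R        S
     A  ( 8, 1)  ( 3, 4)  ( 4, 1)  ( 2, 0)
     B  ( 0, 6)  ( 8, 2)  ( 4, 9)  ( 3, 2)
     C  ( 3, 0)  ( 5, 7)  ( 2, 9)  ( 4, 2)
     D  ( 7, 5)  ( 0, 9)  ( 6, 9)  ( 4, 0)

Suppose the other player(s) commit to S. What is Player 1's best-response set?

u_1(A vs S) = 2
u_1(B vs S) = 3
u_1(C vs S) = 4
u_1(D vs S) = 4
max payoff 4 at {C,D}

argmax u_1 = {C,D}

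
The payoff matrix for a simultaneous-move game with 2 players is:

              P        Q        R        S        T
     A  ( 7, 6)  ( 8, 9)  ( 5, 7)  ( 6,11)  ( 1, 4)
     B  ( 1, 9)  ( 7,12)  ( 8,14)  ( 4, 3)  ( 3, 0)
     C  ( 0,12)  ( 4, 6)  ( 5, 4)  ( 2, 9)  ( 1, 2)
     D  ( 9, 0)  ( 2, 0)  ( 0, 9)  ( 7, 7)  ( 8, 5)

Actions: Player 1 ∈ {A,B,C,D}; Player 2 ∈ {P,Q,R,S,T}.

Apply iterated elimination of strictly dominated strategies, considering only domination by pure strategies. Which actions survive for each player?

P1 drop C (B beats it: P:1>0 Q:7>4 R:8>5 S:4>2 T:3>1)
P2 drop P (R beats it: A:7>6 B:14>9 D:9>0)
P2 drop T (R beats it: A:7>4 B:14>0 D:9>5)
P1→{A,B,D} P2→{Q,R,S}

Remaining: P1:{A,B,D} P2:{Q,R,S}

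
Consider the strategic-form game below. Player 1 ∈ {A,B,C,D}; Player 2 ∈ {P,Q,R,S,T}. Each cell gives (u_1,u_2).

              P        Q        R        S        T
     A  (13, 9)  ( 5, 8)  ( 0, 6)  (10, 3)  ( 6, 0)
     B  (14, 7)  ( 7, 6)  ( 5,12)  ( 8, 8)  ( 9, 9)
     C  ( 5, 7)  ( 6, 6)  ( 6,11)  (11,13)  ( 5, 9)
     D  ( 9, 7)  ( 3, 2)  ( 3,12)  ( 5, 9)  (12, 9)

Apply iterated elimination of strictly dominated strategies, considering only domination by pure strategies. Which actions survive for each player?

P2 drop Q (P beats it: A:9>8 B:7>6 C:7>6 D:7>2)
P2 drop T (R beats it: A:6>0 B:12>9 C:11>9 D:12>9)
P1 drop D (B beats it: P:14>9 R:5>3 S:8>5)
P1→{A,B,C} P2→{P,R,S}

Remaining: P1:{A,B,C} P2:{P,R,S}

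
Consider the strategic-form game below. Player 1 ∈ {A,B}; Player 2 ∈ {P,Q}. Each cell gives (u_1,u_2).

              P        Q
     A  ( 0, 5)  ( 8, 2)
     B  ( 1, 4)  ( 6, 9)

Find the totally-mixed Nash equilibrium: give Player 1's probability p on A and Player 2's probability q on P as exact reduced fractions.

P1 indiff ⇒ q·0+(1-q)·8 = q·1+(1-q)·6 ⇒ q(-1) = (1-q)(-2) ⇒ q = 2/3
P2 indiff ⇒ p·5+(1-p)·4 = p·2+(1-p)·9 ⇒ p(3) = (1-p)(5) ⇒ p = 5/8

p=5/8, q=2/3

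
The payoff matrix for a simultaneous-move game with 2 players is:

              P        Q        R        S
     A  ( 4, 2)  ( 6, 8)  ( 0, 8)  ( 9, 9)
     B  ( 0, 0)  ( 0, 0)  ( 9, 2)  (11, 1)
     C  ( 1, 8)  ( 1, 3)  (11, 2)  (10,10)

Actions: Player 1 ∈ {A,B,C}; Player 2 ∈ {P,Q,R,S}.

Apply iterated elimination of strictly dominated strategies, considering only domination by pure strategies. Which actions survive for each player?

Remaining: P1:{B,C} P2:{R,S}

P2 drop P (S beats it: A:9>2 B:1>0 C:10>8)
P2 drop Q (S beats it: A:9>8 B:1>0 C:10>3)
P1 drop A (B beats it: R:9>0 S:11>9)
P1→{B,C} P2→{R,S}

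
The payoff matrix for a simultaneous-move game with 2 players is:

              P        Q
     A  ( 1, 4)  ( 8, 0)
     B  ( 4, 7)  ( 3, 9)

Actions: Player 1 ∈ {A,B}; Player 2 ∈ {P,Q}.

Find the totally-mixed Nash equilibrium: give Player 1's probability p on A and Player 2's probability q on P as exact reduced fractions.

(p,q) = (1/3, 5/8)

P1 indiff ⇒ q·1+(1-q)·8 = q·4+(1-q)·3 ⇒ q(-3) = (1-q)(-5) ⇒ q = 5/8
P2 indiff ⇒ p·4+(1-p)·7 = p·0+(1-p)·9 ⇒ p(4) = (1-p)(2) ⇒ p = 1/3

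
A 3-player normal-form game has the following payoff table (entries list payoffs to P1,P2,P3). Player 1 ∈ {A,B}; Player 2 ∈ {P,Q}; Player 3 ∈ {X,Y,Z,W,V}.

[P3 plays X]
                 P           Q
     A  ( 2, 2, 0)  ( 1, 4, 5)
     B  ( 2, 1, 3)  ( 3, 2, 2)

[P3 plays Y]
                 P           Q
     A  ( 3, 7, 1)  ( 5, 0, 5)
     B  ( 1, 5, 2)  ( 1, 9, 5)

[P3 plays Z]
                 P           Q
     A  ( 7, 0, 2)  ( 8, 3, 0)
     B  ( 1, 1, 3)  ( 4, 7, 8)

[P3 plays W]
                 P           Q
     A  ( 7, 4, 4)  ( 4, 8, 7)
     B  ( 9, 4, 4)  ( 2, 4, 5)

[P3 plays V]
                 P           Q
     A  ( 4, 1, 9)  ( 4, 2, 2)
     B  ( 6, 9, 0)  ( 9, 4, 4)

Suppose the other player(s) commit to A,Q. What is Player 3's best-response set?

u_3(X vs A,Q) = 5
u_3(Y vs A,Q) = 5
u_3(Z vs A,Q) = 0
u_3(W vs A,Q) = 7
u_3(V vs A,Q) = 2
max payoff 7 at {W}

argmax u_3 = {W}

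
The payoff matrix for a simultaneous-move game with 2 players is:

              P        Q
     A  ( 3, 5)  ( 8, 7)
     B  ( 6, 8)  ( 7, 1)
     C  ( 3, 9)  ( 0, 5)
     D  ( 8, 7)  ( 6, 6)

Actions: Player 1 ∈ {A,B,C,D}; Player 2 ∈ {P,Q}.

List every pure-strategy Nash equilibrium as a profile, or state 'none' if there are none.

(A,P): not NE [P1→D gives 8>3; P2→Q gives 7>5]
(A,Q): NE
(B,P): not NE [P1→D gives 8>6]
(B,Q): not NE [P1→A gives 8>7; P2→P gives 8>1]
(C,P): not NE [P1→D gives 8>3]
(C,Q): not NE [P1→A gives 8>0; P2→P gives 9>5]
(D,P): NE
(D,Q): not NE [P1→A gives 8>6; P2→P gives 7>6]

NE set: (A,Q), (D,P)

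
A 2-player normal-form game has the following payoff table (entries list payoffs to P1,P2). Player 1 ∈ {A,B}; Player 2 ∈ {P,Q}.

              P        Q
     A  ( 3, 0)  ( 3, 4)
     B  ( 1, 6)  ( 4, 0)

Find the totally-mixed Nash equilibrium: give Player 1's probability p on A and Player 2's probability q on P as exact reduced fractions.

p=3/5, q=1/3

P1 indiff ⇒ q·3+(1-q)·3 = q·1+(1-q)·4 ⇒ q(2) = (1-q)(1) ⇒ q = 1/3
P2 indiff ⇒ p·0+(1-p)·6 = p·4+(1-p)·0 ⇒ p(-4) = (1-p)(-6) ⇒ p = 3/5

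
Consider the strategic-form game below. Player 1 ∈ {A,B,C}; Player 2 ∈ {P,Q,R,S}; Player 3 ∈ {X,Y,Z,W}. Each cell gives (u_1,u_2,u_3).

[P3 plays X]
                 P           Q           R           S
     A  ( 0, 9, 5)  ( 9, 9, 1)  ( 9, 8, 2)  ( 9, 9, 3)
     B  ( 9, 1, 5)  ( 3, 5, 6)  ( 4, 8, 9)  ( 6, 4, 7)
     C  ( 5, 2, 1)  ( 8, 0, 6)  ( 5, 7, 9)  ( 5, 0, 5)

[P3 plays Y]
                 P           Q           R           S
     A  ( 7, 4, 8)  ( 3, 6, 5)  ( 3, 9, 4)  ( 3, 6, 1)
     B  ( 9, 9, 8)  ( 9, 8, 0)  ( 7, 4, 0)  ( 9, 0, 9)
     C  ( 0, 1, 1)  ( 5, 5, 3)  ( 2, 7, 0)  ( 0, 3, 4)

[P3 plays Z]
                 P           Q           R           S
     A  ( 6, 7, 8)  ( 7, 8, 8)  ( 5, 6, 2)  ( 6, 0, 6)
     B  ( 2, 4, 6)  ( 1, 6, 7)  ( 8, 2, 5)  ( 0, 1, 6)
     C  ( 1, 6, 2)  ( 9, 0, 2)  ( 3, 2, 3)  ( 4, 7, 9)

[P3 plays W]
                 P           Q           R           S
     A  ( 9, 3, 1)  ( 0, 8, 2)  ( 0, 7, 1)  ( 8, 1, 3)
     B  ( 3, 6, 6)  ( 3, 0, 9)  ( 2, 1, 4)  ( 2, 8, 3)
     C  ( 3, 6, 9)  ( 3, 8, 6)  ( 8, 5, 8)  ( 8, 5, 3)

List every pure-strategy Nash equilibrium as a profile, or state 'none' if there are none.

(A,P,X): not NE [P1→B gives 9>0; P3→Z gives 8>5]
(A,P,Y): not NE [P1→B gives 9>7; P2→R gives 9>4]
(A,P,Z): not NE [P2→Q gives 8>7]
(A,P,W): not NE [P2→Q gives 8>3; P3→Z gives 8>1]
(A,Q,X): not NE [P3→Z gives 8>1]
(A,Q,Y): not NE [P1→B gives 9>3; P2→R gives 9>6; P3→Z gives 8>5]
(A,Q,Z): not NE [P1→C gives 9>7]
(A,Q,W): not NE [P1→C gives 3>0; P3→Z gives 8>2]
(A,R,X): not NE [P2→S gives 9>8; P3→Y gives 4>2]
(A,R,Y): not NE [P1→B gives 7>3]
(A,R,Z): not NE [P1→B gives 8>5; P2→Q gives 8>6; P3→Y gives 4>2]
(A,R,W): not NE [P1→C gives 8>0; P2→Q gives 8>7; P3→Y gives 4>1]
(A,S,X): not NE [P3→Z gives 6>3]
(A,S,Y): not NE [P1→B gives 9>3; P2→R gives 9>6; P3→Z gives 6>1]
(A,S,Z): not NE [P2→Q gives 8>0]
(A,S,W): not NE [P2→Q gives 8>1; P3→Z gives 6>3]
(B,P,X): not NE [P2→R gives 8>1; P3→Y gives 8>5]
(B,P,Y): NE
(B,P,Z): not NE [P1→A gives 6>2; P2→Q gives 6>4; P3→Y gives 8>6]
(B,P,W): not NE [P1→A gives 9>3; P2→S gives 8>6; P3→Y gives 8>6]
(B,Q,X): not NE [P1→A gives 9>3; P2→R gives 8>5; P3→W gives 9>6]
(B,Q,Y): not NE [P2→P gives 9>8; P3→W gives 9>0]
(B,Q,Z): not NE [P1→C gives 9>1; P3→W gives 9>7]
(B,Q,W): not NE [P2→S gives 8>0]
(B,R,X): not NE [P1→A gives 9>4]
(B,R,Y): not NE [P2→P gives 9>4; P3→X gives 9>0]
(B,R,Z): not NE [P2→Q gives 6>2; P3→X gives 9>5]
(B,R,W): not NE [P1→C gives 8>2; P2→S gives 8>1; P3→X gives 9>4]
(B,S,X): not NE [P1→A gives 9>6; P2→R gives 8>4; P3→Y gives 9>7]
(B,S,Y): not NE [P2→P gives 9>0]
(B,S,Z): not NE [P1→A gives 6>0; P2→Q gives 6>1; P3→Y gives 9>6]
(B,S,W): not NE [P1→C gives 8>2; P3→Y gives 9>3]
(C,P,X): not NE [P1→B gives 9>5; P2→R gives 7>2; P3→W gives 9>1]
(C,P,Y): not NE [P1→B gives 9>0; P2→R gives 7>1; P3→W gives 9>1]
(C,P,Z): not NE [P1→A gives 6>1; P2→S gives 7>6; P3→W gives 9>2]
(C,P,W): not NE [P1→A gives 9>3; P2→Q gives 8>6]
(C,Q,X): not NE [P1→A gives 9>8; P2→R gives 7>0]
(C,Q,Y): not NE [P1→B gives 9>5; P2→R gives 7>5; P3→W gives 6>3]
(C,Q,Z): not NE [P2→S gives 7>0; P3→W gives 6>2]
(C,Q,W): NE
(C,R,X): not NE [P1→A gives 9>5]
(C,R,Y): not NE [P1→B gives 7>2; P3→X gives 9>0]
(C,R,Z): not NE [P1→B gives 8>3; P2→S gives 7>2; P3→X gives 9>3]
(C,R,W): not NE [P2→Q gives 8>5; P3→X gives 9>8]
(C,S,X): not NE [P1→A gives 9>5; P2→R gives 7>0; P3→Z gives 9>5]
(C,S,Y): not NE [P1→B gives 9>0; P2→R gives 7>3; P3→Z gives 9>4]
(C,S,Z): not NE [P1→A gives 6>4]
(C,S,W): not NE [P2→Q gives 8>5; P3→Z gives 9>3]

NE set: (B,P,Y), (C,Q,W)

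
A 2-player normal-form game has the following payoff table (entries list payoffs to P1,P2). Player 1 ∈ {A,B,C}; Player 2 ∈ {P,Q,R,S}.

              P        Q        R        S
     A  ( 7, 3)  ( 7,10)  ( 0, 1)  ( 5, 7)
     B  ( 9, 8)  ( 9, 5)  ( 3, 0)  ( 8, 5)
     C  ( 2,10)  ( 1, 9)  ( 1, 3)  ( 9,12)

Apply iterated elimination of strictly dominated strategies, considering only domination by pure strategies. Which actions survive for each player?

Survivors P1:{B,C} P2:{P,S}

P1 drop A (B beats it: P:9>7 Q:9>7 R:3>0 S:8>5)
P2 drop Q (P beats it: B:8>5 C:10>9)
P2 drop R (P beats it: B:8>0 C:10>3)
P1→{B,C} P2→{P,S}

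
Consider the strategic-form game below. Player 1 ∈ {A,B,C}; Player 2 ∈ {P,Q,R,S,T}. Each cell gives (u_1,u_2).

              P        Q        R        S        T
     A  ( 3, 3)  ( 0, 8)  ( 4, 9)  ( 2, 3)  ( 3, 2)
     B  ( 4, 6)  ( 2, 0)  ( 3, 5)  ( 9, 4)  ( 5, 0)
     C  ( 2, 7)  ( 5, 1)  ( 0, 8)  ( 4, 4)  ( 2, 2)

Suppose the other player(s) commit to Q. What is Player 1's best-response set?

argmax u_1 = {C}

u_1(A vs Q) = 0
u_1(B vs Q) = 2
u_1(C vs Q) = 5
max payoff 5 at {C}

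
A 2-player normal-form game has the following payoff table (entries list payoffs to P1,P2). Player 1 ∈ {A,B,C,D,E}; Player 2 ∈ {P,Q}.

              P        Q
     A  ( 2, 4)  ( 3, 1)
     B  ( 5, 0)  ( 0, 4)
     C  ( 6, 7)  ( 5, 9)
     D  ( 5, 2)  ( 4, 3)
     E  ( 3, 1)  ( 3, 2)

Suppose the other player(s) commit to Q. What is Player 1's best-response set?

u_1(A vs Q) = 3
u_1(B vs Q) = 0
u_1(C vs Q) = 5
u_1(D vs Q) = 4
u_1(E vs Q) = 3
max payoff 5 at {C}

argmax u_1 = {C}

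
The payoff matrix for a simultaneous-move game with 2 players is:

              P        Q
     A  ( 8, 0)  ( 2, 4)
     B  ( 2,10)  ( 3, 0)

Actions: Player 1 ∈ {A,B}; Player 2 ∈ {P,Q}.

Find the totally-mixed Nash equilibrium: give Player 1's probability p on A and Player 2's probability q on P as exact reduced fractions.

p=5/7, q=1/7

P1 indiff ⇒ q·8+(1-q)·2 = q·2+(1-q)·3 ⇒ q(6) = (1-q)(1) ⇒ q = 1/7
P2 indiff ⇒ p·0+(1-p)·10 = p·4+(1-p)·0 ⇒ p(-4) = (1-p)(-10) ⇒ p = 5/7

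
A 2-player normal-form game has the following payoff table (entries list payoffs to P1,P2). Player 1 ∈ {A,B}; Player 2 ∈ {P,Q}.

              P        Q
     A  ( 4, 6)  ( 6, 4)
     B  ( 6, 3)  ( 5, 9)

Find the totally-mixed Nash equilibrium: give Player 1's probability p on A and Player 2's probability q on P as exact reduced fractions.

P1 mixes 3/4 on A; P2 mixes 1/3 on P

P1 indiff ⇒ q·4+(1-q)·6 = q·6+(1-q)·5 ⇒ q(-2) = (1-q)(-1) ⇒ q = 1/3
P2 indiff ⇒ p·6+(1-p)·3 = p·4+(1-p)·9 ⇒ p(2) = (1-p)(6) ⇒ p = 3/4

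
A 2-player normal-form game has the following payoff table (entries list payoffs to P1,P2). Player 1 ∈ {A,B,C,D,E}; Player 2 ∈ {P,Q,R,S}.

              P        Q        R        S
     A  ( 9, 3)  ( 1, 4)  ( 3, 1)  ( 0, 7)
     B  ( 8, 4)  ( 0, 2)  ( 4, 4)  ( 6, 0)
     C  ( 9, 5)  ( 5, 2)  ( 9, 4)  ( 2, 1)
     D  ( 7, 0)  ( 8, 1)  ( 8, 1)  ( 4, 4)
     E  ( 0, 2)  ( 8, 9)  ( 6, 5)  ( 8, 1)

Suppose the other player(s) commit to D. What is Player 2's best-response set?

u_2(P vs D) = 0
u_2(Q vs D) = 1
u_2(R vs D) = 1
u_2(S vs D) = 4
max payoff 4 at {S}

BR_2 = {S}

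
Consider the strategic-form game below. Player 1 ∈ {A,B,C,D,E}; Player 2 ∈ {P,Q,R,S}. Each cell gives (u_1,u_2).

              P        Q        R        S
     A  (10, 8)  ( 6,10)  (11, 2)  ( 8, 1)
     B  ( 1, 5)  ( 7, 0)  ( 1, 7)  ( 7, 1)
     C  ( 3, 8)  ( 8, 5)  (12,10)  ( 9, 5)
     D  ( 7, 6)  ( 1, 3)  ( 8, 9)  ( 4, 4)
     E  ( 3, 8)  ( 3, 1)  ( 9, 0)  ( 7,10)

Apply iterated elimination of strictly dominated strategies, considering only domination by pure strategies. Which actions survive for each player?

P1 drop B (C beats it: P:3>1 Q:8>7 R:12>1 S:9>7)
P1 drop D (A beats it: P:10>7 Q:6>1 R:11>8 S:8>4)
P1 drop E (A beats it: P:10>3 Q:6>3 R:11>9 S:8>7)
P2 drop S (P beats it: A:8>1 C:8>5)
P1→{A,C} P2→{P,Q,R}

Survivors P1:{A,C} P2:{P,Q,R}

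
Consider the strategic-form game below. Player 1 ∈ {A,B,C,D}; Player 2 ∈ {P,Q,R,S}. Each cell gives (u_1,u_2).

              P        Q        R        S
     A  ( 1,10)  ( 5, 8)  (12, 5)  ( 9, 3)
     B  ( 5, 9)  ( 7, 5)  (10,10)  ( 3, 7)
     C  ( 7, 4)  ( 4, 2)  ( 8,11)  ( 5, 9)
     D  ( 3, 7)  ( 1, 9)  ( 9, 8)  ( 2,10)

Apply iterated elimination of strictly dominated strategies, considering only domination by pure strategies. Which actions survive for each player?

Remaining: P1:{A,B,C} P2:{P,R}

P1 drop D (B beats it: P:5>3 Q:7>1 R:10>9 S:3>2)
P2 drop Q (P beats it: A:10>8 B:9>5 C:4>2)
P2 drop S (R beats it: A:5>3 B:10>7 C:11>9)
P1→{A,B,C} P2→{P,R}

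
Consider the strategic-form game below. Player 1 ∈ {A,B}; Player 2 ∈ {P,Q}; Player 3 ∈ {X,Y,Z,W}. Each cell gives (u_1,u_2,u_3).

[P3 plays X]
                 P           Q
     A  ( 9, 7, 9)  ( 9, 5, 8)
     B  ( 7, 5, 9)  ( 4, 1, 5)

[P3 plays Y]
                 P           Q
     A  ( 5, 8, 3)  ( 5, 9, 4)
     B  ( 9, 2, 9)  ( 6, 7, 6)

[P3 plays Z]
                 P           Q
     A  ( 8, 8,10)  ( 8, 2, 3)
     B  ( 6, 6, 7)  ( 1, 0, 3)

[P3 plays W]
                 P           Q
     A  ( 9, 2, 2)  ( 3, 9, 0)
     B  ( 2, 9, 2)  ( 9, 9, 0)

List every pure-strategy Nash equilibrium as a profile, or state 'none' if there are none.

NE set: (A,P,Z), (B,Q,Y)

(A,P,X): not NE [P3→Z gives 10>9]
(A,P,Y): not NE [P1→B gives 9>5; P2→Q gives 9>8; P3→Z gives 10>3]
(A,P,Z): NE
(A,P,W): not NE [P2→Q gives 9>2; P3→Z gives 10>2]
(A,Q,X): not NE [P2→P gives 7>5]
(A,Q,Y): not NE [P1→B gives 6>5; P3→X gives 8>4]
(A,Q,Z): not NE [P2→P gives 8>2; P3→X gives 8>3]
(A,Q,W): not NE [P1→B gives 9>3; P3→X gives 8>0]
(B,P,X): not NE [P1→A gives 9>7]
(B,P,Y): not NE [P2→Q gives 7>2]
(B,P,Z): not NE [P1→A gives 8>6; P3→Y gives 9>7]
(B,P,W): not NE [P1→A gives 9>2; P3→Y gives 9>2]
(B,Q,X): not NE [P1→A gives 9>4; P2→P gives 5>1; P3→Y gives 6>5]
(B,Q,Y): NE
(B,Q,Z): not NE [P1→A gives 8>1; P2→P gives 6>0; P3→Y gives 6>3]
(B,Q,W): not NE [P3→Y gives 6>0]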